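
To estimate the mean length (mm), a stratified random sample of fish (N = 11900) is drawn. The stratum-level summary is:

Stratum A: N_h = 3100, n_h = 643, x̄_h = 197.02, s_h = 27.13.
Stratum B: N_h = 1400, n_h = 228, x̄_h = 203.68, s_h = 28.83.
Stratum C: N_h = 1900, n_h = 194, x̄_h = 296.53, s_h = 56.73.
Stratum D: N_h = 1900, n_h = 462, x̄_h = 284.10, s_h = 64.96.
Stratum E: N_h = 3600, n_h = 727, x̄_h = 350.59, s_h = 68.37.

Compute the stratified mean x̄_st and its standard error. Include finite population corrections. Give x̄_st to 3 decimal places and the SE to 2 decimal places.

x̄_st ≈ 274.053, SE ≈ 1.06

x̄_st = Σ W_h x̄_h = (3100·197.02 + 1400·203.68 + 1900·296.53 + 1900·284.10 + 3600·350.59)/11900 = 274.05336
V̂(x̄_st) = Σ W_h² (1 − n_h/N_h) s_h²/n_h, with W_h = N_h/N and N = 11900:
  stratum A: (3100/11900)²·(1 − 643/3100)·27.13²/643 = 0.0615689
  stratum B: (1400/11900)²·(1 − 228/1400)·28.83²/228 = 0.0422392
  stratum C: (1900/11900)²·(1 − 194/1900)·56.73²/194 = 0.379719
  stratum D: (1900/11900)²·(1 − 462/1900)·64.96²/462 = 0.176225
  stratum E: (3600/11900)²·(1 − 727/3600)·68.37²/727 = 0.469614
V̂(x̄_st) = 1.12937
SE(x̄_st) = √1.12937 = 1.06272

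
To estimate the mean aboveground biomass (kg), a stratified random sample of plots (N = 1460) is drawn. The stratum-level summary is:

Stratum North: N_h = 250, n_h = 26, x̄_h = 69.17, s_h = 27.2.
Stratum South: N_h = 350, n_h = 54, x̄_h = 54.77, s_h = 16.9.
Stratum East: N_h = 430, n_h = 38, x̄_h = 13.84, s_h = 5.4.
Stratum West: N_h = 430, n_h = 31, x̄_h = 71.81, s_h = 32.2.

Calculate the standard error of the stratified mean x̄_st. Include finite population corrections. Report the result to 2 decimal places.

V̂(x̄_st) = Σ W_h² (1 − n_h/N_h) s_h²/n_h, with W_h = N_h/N and N = 1460:
  stratum North: (250/1460)²·(1 − 26/250)·27.2²/26 = 0.747561
  stratum South: (350/1460)²·(1 − 54/350)·16.9²/54 = 0.25706
  stratum East: (430/1460)²·(1 − 38/430)·5.4²/38 = 0.060681
  stratum West: (430/1460)²·(1 − 31/430)·32.2²/31 = 2.69207
V̂(x̄_st) = 3.75737
SE(x̄_st) = √3.75737 = 1.93839

SE(x̄_st) ≈ 1.94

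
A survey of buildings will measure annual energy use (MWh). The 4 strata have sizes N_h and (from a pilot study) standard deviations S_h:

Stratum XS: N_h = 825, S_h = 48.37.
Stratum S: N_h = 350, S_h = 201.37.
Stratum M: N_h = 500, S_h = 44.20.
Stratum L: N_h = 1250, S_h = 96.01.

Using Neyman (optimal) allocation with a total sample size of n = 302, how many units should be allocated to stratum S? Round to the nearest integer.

Neyman allocation: n_h = n · N_h S_h / Σ N_i S_i, with n = 302.
  stratum XS: N_h·S_h = 825·48.37 = 39905.25
  stratum S: N_h·S_h = 350·201.37 = 70479.50
  stratum M: N_h·S_h = 500·44.20 = 22100.00
  stratum L: N_h·S_h = 1250·96.01 = 120012.50
Σ N_h S_h = 252497.25
n for stratum S = 302·70479.50/252497.25 = 84.297 → 84

84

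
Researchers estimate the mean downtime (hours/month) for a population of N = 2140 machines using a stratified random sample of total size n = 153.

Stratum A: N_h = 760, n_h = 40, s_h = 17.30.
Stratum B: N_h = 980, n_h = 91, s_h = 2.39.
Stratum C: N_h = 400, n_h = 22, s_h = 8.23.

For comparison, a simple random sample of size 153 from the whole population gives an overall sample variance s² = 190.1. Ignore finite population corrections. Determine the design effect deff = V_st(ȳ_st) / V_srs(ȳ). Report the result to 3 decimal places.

deff ≈ 0.857

V̂(ȳ_st) = Σ W_h² s_h²/n_h, with W_h = N_h/N and N = 2140:
  stratum A: (760/2140)²·17.30²/40 = 0.943695
  stratum B: (980/2140)²·2.39²/91 = 0.0131637
  stratum C: (400/2140)²·8.23²/22 = 0.107565
V_st = 1.06442
V_srs = s²/n = 190.1/153 = 1.24248
deff = V_st / V_srs = 1.06442/1.24248 = 0.8567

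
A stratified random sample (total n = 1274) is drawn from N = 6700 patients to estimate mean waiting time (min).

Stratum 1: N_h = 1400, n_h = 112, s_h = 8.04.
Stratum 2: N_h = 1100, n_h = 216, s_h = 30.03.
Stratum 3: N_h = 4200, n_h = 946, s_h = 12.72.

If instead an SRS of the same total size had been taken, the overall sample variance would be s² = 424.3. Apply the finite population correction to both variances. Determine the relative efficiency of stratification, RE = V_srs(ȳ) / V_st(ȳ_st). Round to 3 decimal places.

V̂(ȳ_st) = Σ W_h² (1 − n_h/N_h) s_h²/n_h, with W_h = N_h/N and N = 6700:
  stratum 1: (1400/6700)²·(1 − 112/1400)·8.04²/112 = 0.023184
  stratum 2: (1100/6700)²·(1 − 216/1100)·30.03²/216 = 0.0904383
  stratum 3: (4200/6700)²·(1 − 946/4200)·12.72²/946 = 0.0520715
V_st = 0.165694
V_srs = (1 − 1274/6700)·424.3/1274 = 0.269717
Relative efficiency = V_srs / V_st = 0.269717/0.165694 = 1.6278

RE ≈ 1.628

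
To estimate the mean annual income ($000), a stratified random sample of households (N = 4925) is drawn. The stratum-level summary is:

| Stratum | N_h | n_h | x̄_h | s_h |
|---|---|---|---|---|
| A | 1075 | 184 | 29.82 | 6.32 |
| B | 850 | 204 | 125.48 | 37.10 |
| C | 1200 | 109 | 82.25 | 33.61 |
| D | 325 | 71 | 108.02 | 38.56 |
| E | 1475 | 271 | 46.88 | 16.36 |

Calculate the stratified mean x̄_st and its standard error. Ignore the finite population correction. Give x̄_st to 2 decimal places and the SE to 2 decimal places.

x̄_st = Σ W_h x̄_h = (1075·29.82 + 850·125.48 + 1200·82.25 + 325·108.02 + 1475·46.88)/4925 = 69.37442
V̂(x̄_st) = Σ W_h² s_h²/n_h, with W_h = N_h/N and N = 4925:
  stratum A: (1075/4925)²·6.32²/184 = 0.0103424
  stratum B: (850/4925)²·37.10²/204 = 0.200975
  stratum C: (1200/4925)²·33.61²/109 = 0.615263
  stratum D: (325/4925)²·38.56²/71 = 0.0911948
  stratum E: (1475/4925)²·16.36²/271 = 0.0885868
V̂(x̄_st) = 1.00636
SE(x̄_st) = √1.00636 = 1.00318

x̄_st ≈ 69.37, SE ≈ 1.00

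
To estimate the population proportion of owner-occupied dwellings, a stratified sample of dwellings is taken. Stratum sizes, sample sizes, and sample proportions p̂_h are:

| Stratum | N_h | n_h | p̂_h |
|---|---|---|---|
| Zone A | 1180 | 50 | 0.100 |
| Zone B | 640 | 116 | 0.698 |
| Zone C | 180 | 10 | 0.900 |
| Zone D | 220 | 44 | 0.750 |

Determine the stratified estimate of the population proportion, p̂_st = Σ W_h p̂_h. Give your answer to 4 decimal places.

N = 2220; stratum weights W_h = N_h/N.
p̂_st = Σ W_h p̂_h = (1180·0.100 + 640·0.698 + 180·0.900 + 220·0.750)/2220 = 0.40168

p̂_st ≈ 0.4017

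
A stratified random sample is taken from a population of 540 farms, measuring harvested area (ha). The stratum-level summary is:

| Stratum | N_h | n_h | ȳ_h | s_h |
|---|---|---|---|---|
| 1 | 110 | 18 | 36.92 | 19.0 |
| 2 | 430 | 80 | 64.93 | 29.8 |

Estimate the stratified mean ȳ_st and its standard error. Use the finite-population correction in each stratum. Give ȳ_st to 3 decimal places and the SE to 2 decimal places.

ȳ_st ≈ 59.224, SE ≈ 2.53

ȳ_st = Σ W_h ȳ_h = (110·36.92 + 430·64.93)/540 = 59.22426
V̂(ȳ_st) = Σ W_h² (1 − n_h/N_h) s_h²/n_h, with W_h = N_h/N and N = 540:
  stratum 1: (110/540)²·(1 − 18/110)·19.0²/18 = 0.69603
  stratum 2: (430/540)²·(1 − 80/430)·29.8²/80 = 5.72917
V̂(ȳ_st) = 6.4252
SE(ȳ_st) = √6.4252 = 2.5348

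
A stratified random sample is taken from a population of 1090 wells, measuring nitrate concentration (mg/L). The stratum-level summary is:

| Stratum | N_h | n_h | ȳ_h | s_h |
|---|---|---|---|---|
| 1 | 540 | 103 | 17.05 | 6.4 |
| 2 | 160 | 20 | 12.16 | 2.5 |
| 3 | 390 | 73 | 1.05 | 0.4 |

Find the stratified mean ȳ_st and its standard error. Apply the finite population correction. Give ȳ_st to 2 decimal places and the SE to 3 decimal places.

ȳ_st ≈ 10.61, SE ≈ 0.292

ȳ_st = Σ W_h ȳ_h = (540·17.05 + 160·12.16 + 390·1.05)/1090 = 10.60743
V̂(ȳ_st) = Σ W_h² (1 − n_h/N_h) s_h²/n_h, with W_h = N_h/N and N = 1090:
  stratum 1: (540/1090)²·(1 − 103/540)·6.4²/103 = 0.0789851
  stratum 2: (160/1090)²·(1 − 20/160)·2.5²/20 = 0.00589176
  stratum 3: (390/1090)²·(1 − 73/390)·0.4²/73 = 0.00022807
V̂(ȳ_st) = 0.0851049
SE(ȳ_st) = √0.0851049 = 0.291727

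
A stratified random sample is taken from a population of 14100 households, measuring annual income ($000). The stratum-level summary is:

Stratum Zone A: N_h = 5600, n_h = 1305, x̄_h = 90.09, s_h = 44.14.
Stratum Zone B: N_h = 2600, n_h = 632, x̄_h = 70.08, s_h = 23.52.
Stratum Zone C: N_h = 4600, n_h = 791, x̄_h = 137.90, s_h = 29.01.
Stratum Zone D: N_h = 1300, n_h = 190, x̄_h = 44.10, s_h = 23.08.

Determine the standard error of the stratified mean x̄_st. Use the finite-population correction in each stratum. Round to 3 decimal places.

V̂(x̄_st) = Σ W_h² (1 − n_h/N_h) s_h²/n_h, with W_h = N_h/N and N = 14100:
  stratum Zone A: (5600/14100)²·(1 − 1305/5600)·44.14²/1305 = 0.180621
  stratum Zone B: (2600/14100)²·(1 − 632/2600)·23.52²/632 = 0.0225277
  stratum Zone C: (4600/14100)²·(1 − 791/4600)·29.01²/791 = 0.0937669
  stratum Zone D: (1300/14100)²·(1 − 190/1300)·23.08²/190 = 0.0203491
V̂(x̄_st) = 0.317264
SE(x̄_st) = √0.317264 = 0.563262

SE(x̄_st) ≈ 0.563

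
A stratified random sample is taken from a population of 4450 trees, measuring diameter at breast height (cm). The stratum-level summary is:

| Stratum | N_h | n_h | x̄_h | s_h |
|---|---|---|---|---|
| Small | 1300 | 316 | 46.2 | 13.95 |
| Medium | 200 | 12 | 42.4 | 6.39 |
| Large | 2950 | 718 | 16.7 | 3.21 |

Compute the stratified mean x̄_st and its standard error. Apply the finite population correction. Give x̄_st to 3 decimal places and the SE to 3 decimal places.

x̄_st ≈ 26.473, SE ≈ 0.226

x̄_st = Σ W_h x̄_h = (1300·46.2 + 200·42.4 + 2950·16.7)/4450 = 26.47303
V̂(x̄_st) = Σ W_h² (1 − n_h/N_h) s_h²/n_h, with W_h = N_h/N and N = 4450:
  stratum Small: (1300/4450)²·(1 − 316/1300)·13.95²/316 = 0.0397814
  stratum Medium: (200/4450)²·(1 − 12/200)·6.39²/12 = 0.00646083
  stratum Large: (2950/4450)²·(1 − 718/2950)·3.21²/718 = 0.0047718
V̂(x̄_st) = 0.051014
SE(x̄_st) = √0.051014 = 0.225863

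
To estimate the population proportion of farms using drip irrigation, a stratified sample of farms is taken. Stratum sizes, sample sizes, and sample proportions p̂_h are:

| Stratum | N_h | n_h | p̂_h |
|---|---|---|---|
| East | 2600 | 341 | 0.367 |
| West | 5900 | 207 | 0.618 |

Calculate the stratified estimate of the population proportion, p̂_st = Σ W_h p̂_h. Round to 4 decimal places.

N = 8500; stratum weights W_h = N_h/N.
p̂_st = Σ W_h p̂_h = (2600·0.367 + 5900·0.618)/8500 = 0.54122

p̂_st ≈ 0.5412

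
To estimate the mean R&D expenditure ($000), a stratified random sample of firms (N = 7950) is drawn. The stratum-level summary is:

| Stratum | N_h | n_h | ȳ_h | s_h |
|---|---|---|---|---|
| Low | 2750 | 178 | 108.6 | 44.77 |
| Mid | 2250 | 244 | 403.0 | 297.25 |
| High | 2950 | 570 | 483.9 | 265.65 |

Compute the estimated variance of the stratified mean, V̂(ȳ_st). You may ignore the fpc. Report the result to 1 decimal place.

V̂(ȳ_st) ≈ 47.4

V̂(ȳ_st) = Σ W_h² s_h²/n_h, with W_h = N_h/N and N = 7950:
  stratum Low: (2750/7950)²·44.77²/178 = 1.34737
  stratum Mid: (2250/7950)²·297.25²/244 = 29.0058
  stratum High: (2950/7950)²·265.65²/570 = 17.0473
V̂(ȳ_st) = 47.4004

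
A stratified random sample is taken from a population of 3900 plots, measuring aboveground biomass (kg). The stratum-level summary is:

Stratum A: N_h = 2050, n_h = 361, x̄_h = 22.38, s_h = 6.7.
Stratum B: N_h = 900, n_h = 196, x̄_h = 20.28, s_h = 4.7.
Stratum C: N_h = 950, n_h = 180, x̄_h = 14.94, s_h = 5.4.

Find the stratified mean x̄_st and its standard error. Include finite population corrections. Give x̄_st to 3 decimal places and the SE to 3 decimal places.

x̄_st ≈ 20.083, SE ≈ 0.202

x̄_st = Σ W_h x̄_h = (2050·22.38 + 900·20.28 + 950·14.94)/3900 = 20.08308
V̂(x̄_st) = Σ W_h² (1 − n_h/N_h) s_h²/n_h, with W_h = N_h/N and N = 3900:
  stratum A: (2050/3900)²·(1 − 361/2050)·6.7²/361 = 0.0283072
  stratum B: (900/3900)²·(1 − 196/900)·4.7²/196 = 0.00469489
  stratum C: (950/3900)²·(1 − 180/950)·5.4²/180 = 0.00779112
V̂(x̄_st) = 0.0407932
SE(x̄_st) = √0.0407932 = 0.201973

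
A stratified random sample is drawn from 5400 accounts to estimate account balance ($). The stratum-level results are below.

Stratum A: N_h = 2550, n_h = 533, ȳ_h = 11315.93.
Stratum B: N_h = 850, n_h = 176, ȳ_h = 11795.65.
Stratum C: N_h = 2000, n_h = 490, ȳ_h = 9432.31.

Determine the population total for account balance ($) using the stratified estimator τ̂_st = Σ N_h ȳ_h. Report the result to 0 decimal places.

τ̂_st = Σ N_h ȳ_h = 2550·11315.93 + 850·11795.65 + 2000·9432.31 = 57746544

τ̂_st ≈ 57746544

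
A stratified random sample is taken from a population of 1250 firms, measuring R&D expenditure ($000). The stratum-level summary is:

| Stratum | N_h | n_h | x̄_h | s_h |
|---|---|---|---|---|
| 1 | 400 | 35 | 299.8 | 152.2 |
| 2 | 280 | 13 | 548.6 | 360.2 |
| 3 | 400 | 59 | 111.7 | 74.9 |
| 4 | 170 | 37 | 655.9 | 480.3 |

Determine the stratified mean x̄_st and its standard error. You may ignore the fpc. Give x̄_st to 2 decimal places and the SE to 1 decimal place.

x̄_st = Σ W_h x̄_h = (400·299.8 + 280·548.6 + 400·111.7 + 170·655.9)/1250 = 343.76880
V̂(x̄_st) = Σ W_h² s_h²/n_h, with W_h = N_h/N and N = 1250:
  stratum 1: (400/1250)²·152.2²/35 = 67.7737
  stratum 2: (280/1250)²·360.2²/13 = 500.772
  stratum 3: (400/1250)²·74.9²/59 = 9.7367
  stratum 4: (170/1250)²·480.3²/37 = 115.319
V̂(x̄_st) = 693.602
SE(x̄_st) = √693.602 = 26.3363

x̄_st ≈ 343.77, SE ≈ 26.3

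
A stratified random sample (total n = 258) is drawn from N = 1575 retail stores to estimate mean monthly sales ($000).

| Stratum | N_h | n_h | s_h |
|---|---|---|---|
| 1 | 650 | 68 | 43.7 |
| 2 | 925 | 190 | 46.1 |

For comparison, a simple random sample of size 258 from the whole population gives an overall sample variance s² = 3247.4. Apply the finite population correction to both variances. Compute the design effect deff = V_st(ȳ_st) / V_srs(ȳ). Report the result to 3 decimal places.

deff ≈ 0.698

V̂(ȳ_st) = Σ W_h² (1 − n_h/N_h) s_h²/n_h, with W_h = N_h/N and N = 1575:
  stratum 1: (650/1575)²·(1 − 68/650)·43.7²/68 = 4.28281
  stratum 2: (925/1575)²·(1 − 190/925)·46.1²/190 = 3.06561
V_st = 7.34842
V_srs = (1 − 258/1575)·3247.4/258 = 10.525
deff = V_st / V_srs = 7.34842/10.525 = 0.6982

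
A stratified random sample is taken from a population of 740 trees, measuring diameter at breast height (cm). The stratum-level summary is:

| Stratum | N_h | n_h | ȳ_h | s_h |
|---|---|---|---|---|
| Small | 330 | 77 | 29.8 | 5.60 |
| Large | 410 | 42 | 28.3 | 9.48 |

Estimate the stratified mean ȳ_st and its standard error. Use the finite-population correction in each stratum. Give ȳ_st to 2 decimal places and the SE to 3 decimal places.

ȳ_st = Σ W_h ȳ_h = (330·29.8 + 410·28.3)/740 = 28.96892
V̂(ȳ_st) = Σ W_h² (1 − n_h/N_h) s_h²/n_h, with W_h = N_h/N and N = 740:
  stratum Small: (330/740)²·(1 − 77/330)·5.60²/77 = 0.062095
  stratum Large: (410/740)²·(1 − 42/410)·9.48²/42 = 0.58957
V̂(ȳ_st) = 0.651665
SE(ȳ_st) = √0.651665 = 0.807258

ȳ_st ≈ 28.97, SE ≈ 0.807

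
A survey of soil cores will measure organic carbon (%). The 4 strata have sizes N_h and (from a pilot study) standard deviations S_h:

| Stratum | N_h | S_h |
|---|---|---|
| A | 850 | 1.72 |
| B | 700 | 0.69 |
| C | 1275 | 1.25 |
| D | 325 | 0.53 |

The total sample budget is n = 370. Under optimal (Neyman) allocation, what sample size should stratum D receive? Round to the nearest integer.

17

Neyman allocation: n_h = n · N_h S_h / Σ N_i S_i, with n = 370.
  stratum A: N_h·S_h = 850·1.72 = 1462.00
  stratum B: N_h·S_h = 700·0.69 = 483.00
  stratum C: N_h·S_h = 1275·1.25 = 1593.75
  stratum D: N_h·S_h = 325·0.53 = 172.25
Σ N_h S_h = 3711.00
n for stratum D = 370·172.25/3711.00 = 17.174 → 17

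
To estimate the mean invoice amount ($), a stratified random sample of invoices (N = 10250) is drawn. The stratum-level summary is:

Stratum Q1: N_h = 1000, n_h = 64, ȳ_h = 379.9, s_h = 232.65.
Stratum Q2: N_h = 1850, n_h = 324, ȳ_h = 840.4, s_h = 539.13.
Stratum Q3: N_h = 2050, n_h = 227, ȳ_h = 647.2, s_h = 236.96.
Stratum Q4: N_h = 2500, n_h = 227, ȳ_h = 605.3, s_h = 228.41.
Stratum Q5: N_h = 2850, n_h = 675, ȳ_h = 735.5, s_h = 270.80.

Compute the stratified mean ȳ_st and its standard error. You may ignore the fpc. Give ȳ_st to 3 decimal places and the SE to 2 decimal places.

ȳ_st ≈ 670.324, SE ≈ 8.32

ȳ_st = Σ W_h ȳ_h = (1000·379.9 + 1850·840.4 + 2050·647.2 + 2500·605.3 + 2850·735.5)/10250 = 670.32439
V̂(ȳ_st) = Σ W_h² s_h²/n_h, with W_h = N_h/N and N = 10250:
  stratum Q1: (1000/10250)²·232.65²/64 = 8.04968
  stratum Q2: (1850/10250)²·539.13²/324 = 29.2239
  stratum Q3: (2050/10250)²·236.96²/227 = 9.89428
  stratum Q4: (2500/10250)²·228.41²/227 = 13.6721
  stratum Q5: (2850/10250)²·270.80²/675 = 8.39915
V̂(ȳ_st) = 69.2391
SE(ȳ_st) = √69.2391 = 8.32101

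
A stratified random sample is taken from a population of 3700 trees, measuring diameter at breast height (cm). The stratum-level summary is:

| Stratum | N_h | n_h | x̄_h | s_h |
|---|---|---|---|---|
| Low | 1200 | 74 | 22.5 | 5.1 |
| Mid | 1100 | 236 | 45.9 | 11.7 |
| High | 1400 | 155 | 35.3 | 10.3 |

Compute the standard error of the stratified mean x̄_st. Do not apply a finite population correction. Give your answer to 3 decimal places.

V̂(x̄_st) = Σ W_h² s_h²/n_h, with W_h = N_h/N and N = 3700:
  stratum Low: (1200/3700)²·5.1²/74 = 0.0369716
  stratum Mid: (1100/3700)²·11.7²/236 = 0.0512674
  stratum High: (1400/3700)²·10.3²/155 = 0.0979931
V̂(x̄_st) = 0.186232
SE(x̄_st) = √0.186232 = 0.431546

SE(x̄_st) ≈ 0.432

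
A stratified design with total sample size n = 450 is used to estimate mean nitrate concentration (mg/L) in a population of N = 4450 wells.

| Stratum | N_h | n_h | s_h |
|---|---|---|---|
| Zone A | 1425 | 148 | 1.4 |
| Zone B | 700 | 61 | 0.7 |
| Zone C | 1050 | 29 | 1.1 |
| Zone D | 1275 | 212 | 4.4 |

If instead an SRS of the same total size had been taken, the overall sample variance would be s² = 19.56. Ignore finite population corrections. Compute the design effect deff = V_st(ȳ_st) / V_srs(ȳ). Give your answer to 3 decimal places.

deff ≈ 0.262

V̂(ȳ_st) = Σ W_h² s_h²/n_h, with W_h = N_h/N and N = 4450:
  stratum Zone A: (1425/4450)²·1.4²/148 = 0.00135801
  stratum Zone B: (700/4450)²·0.7²/61 = 0.000198766
  stratum Zone C: (1050/4450)²·1.1²/29 = 0.00232298
  stratum Zone D: (1275/4450)²·4.4²/212 = 0.00749669
V_st = 0.0113765
V_srs = s²/n = 19.56/450 = 0.0434667
deff = V_st / V_srs = 0.0113765/0.0434667 = 0.2617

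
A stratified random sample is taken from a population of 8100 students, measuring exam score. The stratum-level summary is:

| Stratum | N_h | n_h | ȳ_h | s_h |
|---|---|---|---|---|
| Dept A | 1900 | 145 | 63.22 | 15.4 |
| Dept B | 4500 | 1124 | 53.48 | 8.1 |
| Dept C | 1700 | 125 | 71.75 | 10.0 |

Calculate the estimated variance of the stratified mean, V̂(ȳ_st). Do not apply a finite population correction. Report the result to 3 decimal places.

V̂(ȳ_st) ≈ 0.143

V̂(ȳ_st) = Σ W_h² s_h²/n_h, with W_h = N_h/N and N = 8100:
  stratum Dept A: (1900/8100)²·15.4²/145 = 0.0899934
  stratum Dept B: (4500/8100)²·8.1²/1124 = 0.018016
  stratum Dept C: (1700/8100)²·10.0²/125 = 0.0352385
V̂(ȳ_st) = 0.143248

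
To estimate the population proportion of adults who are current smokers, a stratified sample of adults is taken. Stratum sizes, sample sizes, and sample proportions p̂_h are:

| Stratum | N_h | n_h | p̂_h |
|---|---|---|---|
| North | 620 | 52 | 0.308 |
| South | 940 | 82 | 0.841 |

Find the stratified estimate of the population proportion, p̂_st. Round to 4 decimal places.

p̂_st ≈ 0.6292

N = 1560; stratum weights W_h = N_h/N.
p̂_st = Σ W_h p̂_h = (620·0.308 + 940·0.841)/1560 = 0.62917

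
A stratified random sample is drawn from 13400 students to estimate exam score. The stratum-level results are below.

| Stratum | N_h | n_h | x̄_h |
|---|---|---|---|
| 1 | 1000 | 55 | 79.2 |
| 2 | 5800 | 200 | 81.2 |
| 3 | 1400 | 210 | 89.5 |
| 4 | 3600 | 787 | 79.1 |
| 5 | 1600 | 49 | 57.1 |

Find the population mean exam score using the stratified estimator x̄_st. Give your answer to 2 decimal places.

x̄_st ≈ 78.48

N = Σ N_h = 13400. Stratum weights W_h = N_h/N.
x̄_st = (1000·79.2 + 5800·81.2 + 1400·89.5 + 3600·79.1 + 1600·57.1) / 13400 = 78.4761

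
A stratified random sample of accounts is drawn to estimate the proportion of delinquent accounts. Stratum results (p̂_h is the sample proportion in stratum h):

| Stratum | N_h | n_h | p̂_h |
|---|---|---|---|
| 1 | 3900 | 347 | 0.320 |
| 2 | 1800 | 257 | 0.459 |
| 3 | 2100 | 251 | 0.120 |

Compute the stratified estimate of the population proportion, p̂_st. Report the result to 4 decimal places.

N = 7800; stratum weights W_h = N_h/N.
p̂_st = Σ W_h p̂_h = (3900·0.320 + 1800·0.459 + 2100·0.120)/7800 = 0.29823

p̂_st ≈ 0.2982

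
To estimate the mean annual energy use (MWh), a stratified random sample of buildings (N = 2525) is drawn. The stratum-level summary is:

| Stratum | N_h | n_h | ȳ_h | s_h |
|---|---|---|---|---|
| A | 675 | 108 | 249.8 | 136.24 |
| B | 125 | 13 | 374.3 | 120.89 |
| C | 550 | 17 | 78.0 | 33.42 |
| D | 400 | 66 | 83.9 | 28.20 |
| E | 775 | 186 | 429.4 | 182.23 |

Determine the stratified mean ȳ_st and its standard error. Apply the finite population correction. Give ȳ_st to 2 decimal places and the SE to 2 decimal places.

ȳ_st ≈ 247.39, SE ≈ 5.37

ȳ_st = Σ W_h ȳ_h = (675·249.8 + 125·374.3 + 550·78.0 + 400·83.9 + 775·429.4)/2525 = 247.38515
V̂(ȳ_st) = Σ W_h² (1 − n_h/N_h) s_h²/n_h, with W_h = N_h/N and N = 2525:
  stratum A: (675/2525)²·(1 − 108/675)·136.24²/108 = 10.3169
  stratum B: (125/2525)²·(1 − 13/125)·120.89²/13 = 2.46855
  stratum C: (550/2525)²·(1 − 17/550)·33.42²/17 = 3.02086
  stratum D: (400/2525)²·(1 − 66/400)·28.20²/66 = 0.252486
  stratum E: (775/2525)²·(1 − 186/775)·182.23²/186 = 12.7827
V̂(ȳ_st) = 28.8415
SE(ȳ_st) = √28.8415 = 5.37043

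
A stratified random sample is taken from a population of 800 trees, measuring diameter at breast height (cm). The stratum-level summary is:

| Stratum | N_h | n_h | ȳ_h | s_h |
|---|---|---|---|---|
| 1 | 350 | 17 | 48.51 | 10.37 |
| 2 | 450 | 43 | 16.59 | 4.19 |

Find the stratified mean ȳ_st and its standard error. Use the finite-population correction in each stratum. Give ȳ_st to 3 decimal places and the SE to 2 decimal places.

ȳ_st = Σ W_h ȳ_h = (350·48.51 + 450·16.59)/800 = 30.55500
V̂(ȳ_st) = Σ W_h² (1 − n_h/N_h) s_h²/n_h, with W_h = N_h/N and N = 800:
  stratum 1: (350/800)²·(1 − 17/350)·10.37²/17 = 1.15197
  stratum 2: (450/800)²·(1 − 43/450)·4.19²/43 = 0.116839
V̂(ȳ_st) = 1.26881
SE(ȳ_st) = √1.26881 = 1.12641

ȳ_st ≈ 30.555, SE ≈ 1.13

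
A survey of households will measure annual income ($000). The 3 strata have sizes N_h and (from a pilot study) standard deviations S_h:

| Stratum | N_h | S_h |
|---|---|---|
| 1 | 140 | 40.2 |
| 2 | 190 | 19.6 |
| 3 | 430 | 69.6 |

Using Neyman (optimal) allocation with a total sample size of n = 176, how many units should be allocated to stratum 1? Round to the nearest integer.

Neyman allocation: n_h = n · N_h S_h / Σ N_i S_i, with n = 176.
  stratum 1: N_h·S_h = 140·40.2 = 5628.00
  stratum 2: N_h·S_h = 190·19.6 = 3724.00
  stratum 3: N_h·S_h = 430·69.6 = 29928.00
Σ N_h S_h = 39280.00
n for stratum 1 = 176·5628.00/39280.00 = 25.217 → 25

25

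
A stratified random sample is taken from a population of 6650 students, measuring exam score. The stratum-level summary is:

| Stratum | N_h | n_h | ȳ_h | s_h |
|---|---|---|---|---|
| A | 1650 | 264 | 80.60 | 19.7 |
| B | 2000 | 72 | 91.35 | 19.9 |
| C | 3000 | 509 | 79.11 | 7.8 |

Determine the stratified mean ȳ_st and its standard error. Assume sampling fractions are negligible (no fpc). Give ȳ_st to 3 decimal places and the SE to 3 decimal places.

ȳ_st = Σ W_h ȳ_h = (1650·80.60 + 2000·91.35 + 3000·79.11)/6650 = 83.16090
V̂(ȳ_st) = Σ W_h² s_h²/n_h, with W_h = N_h/N and N = 6650:
  stratum A: (1650/6650)²·19.7²/264 = 0.0905009
  stratum B: (2000/6650)²·19.9²/72 = 0.497497
  stratum C: (3000/6650)²·7.8²/509 = 0.024326
V̂(ȳ_st) = 0.612324
SE(ȳ_st) = √0.612324 = 0.782511

ȳ_st ≈ 83.161, SE ≈ 0.783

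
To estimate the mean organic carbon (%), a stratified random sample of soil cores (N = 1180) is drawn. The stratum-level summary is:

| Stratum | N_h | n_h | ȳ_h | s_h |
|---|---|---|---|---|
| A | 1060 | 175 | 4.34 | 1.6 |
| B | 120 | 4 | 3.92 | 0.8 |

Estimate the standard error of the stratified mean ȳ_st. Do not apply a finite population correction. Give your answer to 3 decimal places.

V̂(ȳ_st) = Σ W_h² s_h²/n_h, with W_h = N_h/N and N = 1180:
  stratum A: (1060/1180)²·1.6²/175 = 0.0118046
  stratum B: (120/1180)²·0.8²/4 = 0.0016547
V̂(ȳ_st) = 0.0134593
SE(ȳ_st) = √0.0134593 = 0.116014

SE(ȳ_st) ≈ 0.116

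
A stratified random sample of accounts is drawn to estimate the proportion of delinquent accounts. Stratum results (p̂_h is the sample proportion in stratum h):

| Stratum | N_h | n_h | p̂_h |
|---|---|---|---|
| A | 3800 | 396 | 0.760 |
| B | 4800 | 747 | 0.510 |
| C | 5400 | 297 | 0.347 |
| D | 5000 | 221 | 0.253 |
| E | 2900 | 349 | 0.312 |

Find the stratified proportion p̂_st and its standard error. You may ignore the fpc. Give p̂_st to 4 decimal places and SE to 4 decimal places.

N = 21900; stratum weights W_h = N_h/N.
p̂_st = Σ W_h p̂_h = (3800·0.760 + 4800·0.510 + 5400·0.347 + 5000·0.253 + 2900·0.312)/21900 = 0.42829
V̂(p̂_st) = Σ W_h² p̂_h(1−p̂_h)/(n_h−1):
  stratum A: (3800/21900)²·0.760·0.240/395 = 1.39029e-05
  stratum B: (4800/21900)²·0.510·0.490/746 = 1.60924e-05
  stratum C: (5400/21900)²·0.347·0.653/296 = 4.65426e-05
  stratum D: (5000/21900)²·0.253·0.747/220 = 4.47786e-05
  stratum E: (2900/21900)²·0.312·0.688/348 = 1.08161e-05
V̂(p̂_st) = 0.000132133; SE = √V̂ = 0.0114949

p̂_st ≈ 0.4283, SE ≈ 0.0115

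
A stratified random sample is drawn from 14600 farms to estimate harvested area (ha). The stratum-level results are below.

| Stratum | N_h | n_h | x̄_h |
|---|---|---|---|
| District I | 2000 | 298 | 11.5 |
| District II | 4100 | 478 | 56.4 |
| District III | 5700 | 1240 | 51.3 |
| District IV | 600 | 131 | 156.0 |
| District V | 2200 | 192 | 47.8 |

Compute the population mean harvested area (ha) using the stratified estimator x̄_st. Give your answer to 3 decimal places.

x̄_st ≈ 51.055

N = Σ N_h = 14600. Stratum weights W_h = N_h/N.
x̄_st = (2000·11.5 + 4100·56.4 + 5700·51.3 + 600·156.0 + 2200·47.8) / 14600 = 51.05548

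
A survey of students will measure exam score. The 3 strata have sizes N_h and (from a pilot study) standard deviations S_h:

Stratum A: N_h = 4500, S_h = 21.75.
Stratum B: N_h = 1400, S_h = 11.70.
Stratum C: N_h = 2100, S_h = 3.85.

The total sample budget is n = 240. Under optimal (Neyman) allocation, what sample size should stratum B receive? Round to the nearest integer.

Neyman allocation: n_h = n · N_h S_h / Σ N_i S_i, with n = 240.
  stratum A: N_h·S_h = 4500·21.75 = 97875.00
  stratum B: N_h·S_h = 1400·11.70 = 16380.00
  stratum C: N_h·S_h = 2100·3.85 = 8085.00
Σ N_h S_h = 122340.00
n for stratum B = 240·16380.00/122340.00 = 32.133 → 32

32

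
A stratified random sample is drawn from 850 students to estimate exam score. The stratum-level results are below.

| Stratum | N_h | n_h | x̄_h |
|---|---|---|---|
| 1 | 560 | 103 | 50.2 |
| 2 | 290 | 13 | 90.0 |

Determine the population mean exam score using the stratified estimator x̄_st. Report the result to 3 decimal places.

x̄_st ≈ 63.779

N = Σ N_h = 850. Stratum weights W_h = N_h/N.
x̄_st = (560·50.2 + 290·90.0) / 850 = 63.77882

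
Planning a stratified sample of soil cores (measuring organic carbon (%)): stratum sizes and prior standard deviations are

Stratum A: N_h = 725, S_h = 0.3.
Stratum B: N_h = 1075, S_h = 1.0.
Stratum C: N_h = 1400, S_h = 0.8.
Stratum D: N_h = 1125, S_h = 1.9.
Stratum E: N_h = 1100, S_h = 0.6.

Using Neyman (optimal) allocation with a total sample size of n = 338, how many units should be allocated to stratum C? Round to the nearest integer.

Neyman allocation: n_h = n · N_h S_h / Σ N_i S_i, with n = 338.
  stratum A: N_h·S_h = 725·0.3 = 217.50
  stratum B: N_h·S_h = 1075·1.0 = 1075.00
  stratum C: N_h·S_h = 1400·0.8 = 1120.00
  stratum D: N_h·S_h = 1125·1.9 = 2137.50
  stratum E: N_h·S_h = 1100·0.6 = 660.00
Σ N_h S_h = 5210.00
n for stratum C = 338·1120.00/5210.00 = 72.660 → 73

73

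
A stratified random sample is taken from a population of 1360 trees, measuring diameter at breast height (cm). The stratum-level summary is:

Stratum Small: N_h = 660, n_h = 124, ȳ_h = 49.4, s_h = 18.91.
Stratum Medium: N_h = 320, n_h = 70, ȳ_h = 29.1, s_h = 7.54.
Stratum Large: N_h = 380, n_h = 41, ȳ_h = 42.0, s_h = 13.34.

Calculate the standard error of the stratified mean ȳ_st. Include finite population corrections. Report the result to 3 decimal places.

V̂(ȳ_st) = Σ W_h² (1 − n_h/N_h) s_h²/n_h, with W_h = N_h/N and N = 1360:
  stratum Small: (660/1360)²·(1 − 124/660)·18.91²/124 = 0.551559
  stratum Medium: (320/1360)²·(1 − 70/320)·7.54²/70 = 0.0351283
  stratum Large: (380/1360)²·(1 − 41/380)·13.34²/41 = 0.302297
V̂(ȳ_st) = 0.888984
SE(ȳ_st) = √0.888984 = 0.94286

SE(ȳ_st) ≈ 0.943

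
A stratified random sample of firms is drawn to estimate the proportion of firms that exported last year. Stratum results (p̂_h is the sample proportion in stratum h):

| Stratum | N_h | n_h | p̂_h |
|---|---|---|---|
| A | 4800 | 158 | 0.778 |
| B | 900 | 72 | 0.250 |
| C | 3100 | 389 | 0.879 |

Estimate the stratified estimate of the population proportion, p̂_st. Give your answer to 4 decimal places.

N = 8800; stratum weights W_h = N_h/N.
p̂_st = Σ W_h p̂_h = (4800·0.778 + 900·0.250 + 3100·0.879)/8800 = 0.75958

p̂_st ≈ 0.7596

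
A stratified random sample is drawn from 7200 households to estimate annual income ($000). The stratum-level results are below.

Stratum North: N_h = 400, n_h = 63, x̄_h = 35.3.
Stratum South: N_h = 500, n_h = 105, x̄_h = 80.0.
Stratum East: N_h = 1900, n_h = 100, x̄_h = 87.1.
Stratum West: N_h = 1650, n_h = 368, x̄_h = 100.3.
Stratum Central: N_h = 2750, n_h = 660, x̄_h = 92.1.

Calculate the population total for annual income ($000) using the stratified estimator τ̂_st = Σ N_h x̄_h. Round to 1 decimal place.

τ̂_st ≈ 638380.0

τ̂_st = Σ N_h x̄_h = 400·35.3 + 500·80.0 + 1900·87.1 + 1650·100.3 + 2750·92.1 = 638380.0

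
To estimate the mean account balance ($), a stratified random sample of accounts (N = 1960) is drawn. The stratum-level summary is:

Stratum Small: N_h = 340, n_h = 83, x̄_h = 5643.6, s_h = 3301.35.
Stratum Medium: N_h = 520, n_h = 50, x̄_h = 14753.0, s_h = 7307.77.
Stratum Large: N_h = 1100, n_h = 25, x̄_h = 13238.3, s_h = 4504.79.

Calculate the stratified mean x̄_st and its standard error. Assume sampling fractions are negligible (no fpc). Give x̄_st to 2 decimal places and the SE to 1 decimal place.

x̄_st = Σ W_h x̄_h = (340·5643.6 + 520·14753.0 + 1100·13238.3)/1960 = 12322.71122
V̂(x̄_st) = Σ W_h² s_h²/n_h, with W_h = N_h/N and N = 1960:
  stratum Small: (340/1960)²·3301.35²/83 = 3951.4
  stratum Medium: (520/1960)²·7307.77²/50 = 75178.6
  stratum Large: (1100/1960)²·4504.79²/25 = 255672
V̂(x̄_st) = 334802
SE(x̄_st) = √334802 = 578.62

x̄_st ≈ 12322.71, SE ≈ 578.6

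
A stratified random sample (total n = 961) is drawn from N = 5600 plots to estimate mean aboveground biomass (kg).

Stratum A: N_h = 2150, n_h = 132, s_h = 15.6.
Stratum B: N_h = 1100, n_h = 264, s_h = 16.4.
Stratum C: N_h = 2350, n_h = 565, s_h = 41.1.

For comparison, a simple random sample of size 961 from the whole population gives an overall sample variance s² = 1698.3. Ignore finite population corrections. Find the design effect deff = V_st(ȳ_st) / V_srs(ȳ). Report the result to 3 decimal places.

V̂(ȳ_st) = Σ W_h² s_h²/n_h, with W_h = N_h/N and N = 5600:
  stratum A: (2150/5600)²·15.6²/132 = 0.271754
  stratum B: (1100/5600)²·16.4²/264 = 0.0393091
  stratum C: (2350/5600)²·41.1²/565 = 0.526496
V_st = 0.837559
V_srs = s²/n = 1698.3/961 = 1.76722
deff = V_st / V_srs = 0.837559/1.76722 = 0.4739

deff ≈ 0.474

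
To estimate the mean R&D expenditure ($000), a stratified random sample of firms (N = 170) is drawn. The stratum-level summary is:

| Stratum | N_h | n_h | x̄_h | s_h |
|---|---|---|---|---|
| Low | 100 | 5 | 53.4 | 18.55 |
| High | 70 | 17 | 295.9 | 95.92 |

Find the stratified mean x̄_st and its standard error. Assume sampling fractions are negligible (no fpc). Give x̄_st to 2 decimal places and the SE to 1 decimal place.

x̄_st ≈ 153.25, SE ≈ 10.8

x̄_st = Σ W_h x̄_h = (100·53.4 + 70·295.9)/170 = 153.25294
V̂(x̄_st) = Σ W_h² s_h²/n_h, with W_h = N_h/N and N = 170:
  stratum Low: (100/170)²·18.55²/5 = 23.8133
  stratum High: (70/170)²·95.92²/17 = 91.763
V̂(x̄_st) = 115.576
SE(x̄_st) = √115.576 = 10.7506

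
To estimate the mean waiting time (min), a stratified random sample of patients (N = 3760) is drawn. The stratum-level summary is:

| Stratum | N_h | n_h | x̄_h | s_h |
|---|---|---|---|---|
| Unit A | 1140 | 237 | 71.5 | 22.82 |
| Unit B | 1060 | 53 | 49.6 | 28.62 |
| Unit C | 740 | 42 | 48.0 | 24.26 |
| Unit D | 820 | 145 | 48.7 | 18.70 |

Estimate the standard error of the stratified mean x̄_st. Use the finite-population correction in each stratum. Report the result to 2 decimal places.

V̂(x̄_st) = Σ W_h² (1 − n_h/N_h) s_h²/n_h, with W_h = N_h/N and N = 3760:
  stratum Unit A: (1140/3760)²·(1 − 237/1140)·22.82²/237 = 0.159993
  stratum Unit B: (1060/3760)²·(1 − 53/1060)·28.62²/53 = 1.16687
  stratum Unit C: (740/3760)²·(1 − 42/740)·24.26²/42 = 0.511969
  stratum Unit D: (820/3760)²·(1 − 145/820)·18.70²/145 = 0.0944185
V̂(x̄_st) = 1.93325
SE(x̄_st) = √1.93325 = 1.39041

SE(x̄_st) ≈ 1.39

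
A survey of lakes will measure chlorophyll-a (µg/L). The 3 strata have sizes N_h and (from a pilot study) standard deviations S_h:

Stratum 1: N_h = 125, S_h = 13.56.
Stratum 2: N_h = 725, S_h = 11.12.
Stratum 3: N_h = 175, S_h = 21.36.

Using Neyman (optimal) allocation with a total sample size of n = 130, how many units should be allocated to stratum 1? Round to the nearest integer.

16

Neyman allocation: n_h = n · N_h S_h / Σ N_i S_i, with n = 130.
  stratum 1: N_h·S_h = 125·13.56 = 1695.00
  stratum 2: N_h·S_h = 725·11.12 = 8062.00
  stratum 3: N_h·S_h = 175·21.36 = 3738.00
Σ N_h S_h = 13495.00
n for stratum 1 = 130·1695.00/13495.00 = 16.328 → 16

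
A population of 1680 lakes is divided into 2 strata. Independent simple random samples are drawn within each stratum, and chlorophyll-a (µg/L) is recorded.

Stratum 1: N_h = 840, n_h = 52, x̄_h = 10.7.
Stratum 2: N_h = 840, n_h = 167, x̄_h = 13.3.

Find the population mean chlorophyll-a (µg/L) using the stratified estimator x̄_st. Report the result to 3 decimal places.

N = Σ N_h = 1680. Stratum weights W_h = N_h/N.
x̄_st = (840·10.7 + 840·13.3) / 1680 = 12.00000

x̄_st ≈ 12.000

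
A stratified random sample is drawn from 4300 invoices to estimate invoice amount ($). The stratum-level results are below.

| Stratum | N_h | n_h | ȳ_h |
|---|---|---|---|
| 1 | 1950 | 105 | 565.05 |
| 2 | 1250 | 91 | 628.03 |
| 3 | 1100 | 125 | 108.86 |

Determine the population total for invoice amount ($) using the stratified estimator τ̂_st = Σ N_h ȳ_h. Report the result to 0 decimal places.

τ̂_st = Σ N_h ȳ_h = 1950·565.05 + 1250·628.03 + 1100·108.86 = 2006631

τ̂_st ≈ 2006631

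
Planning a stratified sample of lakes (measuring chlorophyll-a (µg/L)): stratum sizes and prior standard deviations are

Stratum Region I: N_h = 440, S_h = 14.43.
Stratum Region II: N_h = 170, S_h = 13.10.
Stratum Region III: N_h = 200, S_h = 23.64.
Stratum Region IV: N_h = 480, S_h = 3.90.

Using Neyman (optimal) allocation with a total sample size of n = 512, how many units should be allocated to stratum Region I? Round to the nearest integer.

214

Neyman allocation: n_h = n · N_h S_h / Σ N_i S_i, with n = 512.
  stratum Region I: N_h·S_h = 440·14.43 = 6349.20
  stratum Region II: N_h·S_h = 170·13.10 = 2227.00
  stratum Region III: N_h·S_h = 200·23.64 = 4728.00
  stratum Region IV: N_h·S_h = 480·3.90 = 1872.00
Σ N_h S_h = 15176.20
n for stratum Region I = 512·6349.20/15176.20 = 214.203 → 214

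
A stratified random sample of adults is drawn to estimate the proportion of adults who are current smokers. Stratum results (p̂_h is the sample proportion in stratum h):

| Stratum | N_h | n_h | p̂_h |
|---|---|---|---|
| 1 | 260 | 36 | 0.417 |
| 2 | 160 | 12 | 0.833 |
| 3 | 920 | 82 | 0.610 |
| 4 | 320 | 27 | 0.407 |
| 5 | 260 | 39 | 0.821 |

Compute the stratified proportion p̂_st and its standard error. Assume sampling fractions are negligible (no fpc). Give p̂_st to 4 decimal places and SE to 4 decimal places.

N = 1920; stratum weights W_h = N_h/N.
p̂_st = Σ W_h p̂_h = (260·0.417 + 160·0.833 + 920·0.610 + 320·0.407 + 260·0.821)/1920 = 0.59719
V̂(p̂_st) = Σ W_h² p̂_h(1−p̂_h)/(n_h−1):
  stratum 1: (260/1920)²·0.417·0.583/35 = 0.000127374
  stratum 2: (160/1920)²·0.833·0.167/11 = 8.78226e-05
  stratum 3: (920/1920)²·0.610·0.390/81 = 0.000674346
  stratum 4: (320/1920)²·0.407·0.593/26 = 0.000257854
  stratum 5: (260/1920)²·0.821·0.179/38 = 7.09181e-05
V̂(p̂_st) = 0.00121831; SE = √V̂ = 0.0349044

p̂_st ≈ 0.5972, SE ≈ 0.0349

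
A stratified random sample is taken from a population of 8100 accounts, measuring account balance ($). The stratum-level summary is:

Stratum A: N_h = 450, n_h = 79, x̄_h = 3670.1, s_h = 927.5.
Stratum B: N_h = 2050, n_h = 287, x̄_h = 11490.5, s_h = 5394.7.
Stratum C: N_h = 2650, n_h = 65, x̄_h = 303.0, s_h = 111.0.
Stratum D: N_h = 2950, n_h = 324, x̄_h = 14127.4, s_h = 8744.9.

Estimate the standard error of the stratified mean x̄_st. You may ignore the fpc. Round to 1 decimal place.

V̂(x̄_st) = Σ W_h² s_h²/n_h, with W_h = N_h/N and N = 8100:
  stratum A: (450/8100)²·927.5²/79 = 33.609
  stratum B: (2050/8100)²·5394.7²/287 = 6495.17
  stratum C: (2650/8100)²·111.0²/65 = 20.2887
  stratum D: (2950/8100)²·8744.9²/324 = 31306.8
V̂(x̄_st) = 37855.9
SE(x̄_st) = √37855.9 = 194.566

SE(x̄_st) ≈ 194.6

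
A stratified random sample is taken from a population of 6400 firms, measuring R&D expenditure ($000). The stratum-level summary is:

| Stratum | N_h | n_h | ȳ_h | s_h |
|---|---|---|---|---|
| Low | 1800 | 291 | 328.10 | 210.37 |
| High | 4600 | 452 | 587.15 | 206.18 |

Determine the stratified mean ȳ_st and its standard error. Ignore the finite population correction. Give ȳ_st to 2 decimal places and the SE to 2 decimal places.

ȳ_st = Σ W_h ȳ_h = (1800·328.10 + 4600·587.15)/6400 = 514.29219
V̂(ȳ_st) = Σ W_h² s_h²/n_h, with W_h = N_h/N and N = 6400:
  stratum Low: (1800/6400)²·210.37²/291 = 12.0298
  stratum High: (4600/6400)²·206.18²/452 = 48.5859
V̂(ȳ_st) = 60.6157
SE(ȳ_st) = √60.6157 = 7.78561

ȳ_st ≈ 514.29, SE ≈ 7.79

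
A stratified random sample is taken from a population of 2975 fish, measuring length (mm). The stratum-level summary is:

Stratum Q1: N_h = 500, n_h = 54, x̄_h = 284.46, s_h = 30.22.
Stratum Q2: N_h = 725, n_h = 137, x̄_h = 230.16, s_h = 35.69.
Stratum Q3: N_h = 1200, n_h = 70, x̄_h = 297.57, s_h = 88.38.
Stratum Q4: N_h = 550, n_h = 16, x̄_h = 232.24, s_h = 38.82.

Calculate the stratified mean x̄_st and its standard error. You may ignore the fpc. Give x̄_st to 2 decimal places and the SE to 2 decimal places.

x̄_st ≈ 266.86, SE ≈ 4.73

x̄_st = Σ W_h x̄_h = (500·284.46 + 725·230.16 + 1200·297.57 + 550·232.24)/2975 = 266.86118
V̂(x̄_st) = Σ W_h² s_h²/n_h, with W_h = N_h/N and N = 2975:
  stratum Q1: (500/2975)²·30.22²/54 = 0.477707
  stratum Q2: (725/2975)²·35.69²/137 = 0.552172
  stratum Q3: (1200/2975)²·88.38²/70 = 18.1551
  stratum Q4: (550/2975)²·38.82²/16 = 3.21916
V̂(x̄_st) = 22.4041
SE(x̄_st) = √22.4041 = 4.7333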